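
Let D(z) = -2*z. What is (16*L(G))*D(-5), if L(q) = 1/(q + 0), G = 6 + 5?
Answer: 160/11 ≈ 14.545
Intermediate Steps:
G = 11
L(q) = 1/q
(16*L(G))*D(-5) = (16/11)*(-2*(-5)) = (16*(1/11))*10 = (16/11)*10 = 160/11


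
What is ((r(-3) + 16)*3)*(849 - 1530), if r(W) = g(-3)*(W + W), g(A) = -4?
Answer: -81720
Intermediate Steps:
r(W) = -8*W (r(W) = -4*(W + W) = -8*W)
((r(-3) + 16)*3)*(849 - 1530) = ((-8*(-3) + 16)*3)*(849 - 1530) = ((24 + 16)*3)*(-681) = (40*3)*(-681) = 120*(-681) = -81720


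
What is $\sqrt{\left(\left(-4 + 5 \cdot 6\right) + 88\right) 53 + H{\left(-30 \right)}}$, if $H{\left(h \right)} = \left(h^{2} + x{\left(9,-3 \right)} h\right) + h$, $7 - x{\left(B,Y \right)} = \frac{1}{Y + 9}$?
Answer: $\sqrt{6707} \approx 81.896$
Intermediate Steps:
$x{\left(B,Y \right)} = 7 - \frac{1}{9 + Y}$ ($x{\left(B,Y \right)} = 7 - \frac{1}{Y + 9} = 7 - \frac{1}{9 + Y}$)
$H{\left(h \right)} = h^{2} + \frac{47 h}{6}$ ($H{\left(h \right)} = \left(h^{2} + \frac{62 + 7 \left(-3\right)}{9 - 3} h\right) + h = \left(h^{2} + \frac{62 - 21}{6} h\right) + h = \left(h^{2} + \frac{1}{6} \cdot 41 h\right) + h = \left(h^{2} + \frac{41 h}{6}\right) + h = h^{2} + \frac{47 h}{6}$)
$\sqrt{\left(\left(-4 + 5 \cdot 6\right) + 88\right) 53 + H{\left(-30 \right)}} = \sqrt{\left(\left(-4 + 5 \cdot 6\right) + 88\right) 53 + \frac{1}{6} \left(-30\right) \left(47 + 6 \left(-30\right)\right)} = \sqrt{\left(\left(-4 + 30\right) + 88\right) 53 + \frac{1}{6} \left(-30\right) \left(47 - 180\right)} = \sqrt{\left(26 + 88\right) 53 + \frac{1}{6} \left(-30\right) \left(-133\right)} = \sqrt{114 \cdot 53 + 665} = \sqrt{6042 + 665} = \sqrt{6707}$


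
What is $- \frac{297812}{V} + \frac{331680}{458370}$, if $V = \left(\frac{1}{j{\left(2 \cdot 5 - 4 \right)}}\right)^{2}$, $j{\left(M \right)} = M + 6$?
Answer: $- \frac{655238803856}{15279} \approx -4.2885 \cdot 10^{7}$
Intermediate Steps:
$j{\left(M \right)} = 6 + M$
$V = \frac{1}{144}$ ($V = \left(\frac{1}{6 + \left(2 \cdot 5 - 4\right)}\right)^{2} = \left(\frac{1}{6 + \left(10 - 4\right)}\right)^{2} = \left(\frac{1}{6 + 6}\right)^{2} = \left(\frac{1}{12}\right)^{2} = \frac{1}{144} \approx 0.0069444$)
$- \frac{297812}{V} + \frac{331680}{458370} = - 297812 \frac{1}{\frac{1}{144}} + \frac{331680}{458370} = \left(-297812\right) 144 + 331680 \cdot \frac{1}{458370} = -42884928 + \frac{11056}{15279} = - \frac{655238803856}{15279}$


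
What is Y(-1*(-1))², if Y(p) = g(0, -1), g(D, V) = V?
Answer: 1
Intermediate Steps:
Y(p) = -1
Y(-1*(-1))² = (-1)² = 1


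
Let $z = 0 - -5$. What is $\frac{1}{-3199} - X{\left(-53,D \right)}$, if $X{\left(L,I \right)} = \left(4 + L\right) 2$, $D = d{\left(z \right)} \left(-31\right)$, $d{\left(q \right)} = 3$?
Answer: $\frac{313501}{3199} \approx 98.0$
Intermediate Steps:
$z = 5$ ($z = 0 + 5 = 5$)
$D = -93$ ($D = 3 \left(-31\right) = -93$)
$X{\left(L,I \right)} = 8 + 2 L$
$\frac{1}{-3199} - X{\left(-53,D \right)} = \frac{1}{-3199} - \left(8 + 2 \left(-53\right)\right) = - \frac{1}{3199} - \left(8 - 106\right) = - \frac{1}{3199} - -98 = - \frac{1}{3199} + 98 = \frac{313501}{3199}$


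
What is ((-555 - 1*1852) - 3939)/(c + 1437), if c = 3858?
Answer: -6346/5295 ≈ -1.1985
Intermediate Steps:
((-555 - 1*1852) - 3939)/(c + 1437) = ((-555 - 1*1852) - 3939)/(3858 + 1437) = ((-555 - 1852) - 3939)/5295 = (-2407 - 3939)*(1/5295) = -6346*1/5295 = -6346/5295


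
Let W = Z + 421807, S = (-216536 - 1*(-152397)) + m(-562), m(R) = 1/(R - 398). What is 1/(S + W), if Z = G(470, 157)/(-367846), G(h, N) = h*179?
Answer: 176566080/63151996135117 ≈ 2.7959e-6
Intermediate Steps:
G(h, N) = 179*h
m(R) = 1/(-398 + R)
Z = -42065/183923 (Z = (179*470)/(-367846) = 84130*(-1/367846) = -42065/183923 ≈ -0.22871)
S = -61573441/960 (S = (-216536 - 1*(-152397)) + 1/(-398 - 562) = (-216536 + 152397) + 1/(-960) = -64139 - 1/960 = -61573441/960 ≈ -64139.)
W = 77579966796/183923 (W = -42065/183923 + 421807 = 77579966796/183923 ≈ 4.2181e+5)
1/(S + W) = 1/(-61573441/960 + 77579966796/183923) = 1/(63151996135117/176566080) = 176566080/63151996135117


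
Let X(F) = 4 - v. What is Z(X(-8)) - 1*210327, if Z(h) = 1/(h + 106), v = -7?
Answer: -24608258/117 ≈ -2.1033e+5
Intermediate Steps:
X(F) = 11 (X(F) = 4 - 1*(-7) = 4 + 7 = 11)
Z(h) = 1/(106 + h)
Z(X(-8)) - 1*210327 = 1/(106 + 11) - 1*210327 = 1/117 - 210327 = -24608258/117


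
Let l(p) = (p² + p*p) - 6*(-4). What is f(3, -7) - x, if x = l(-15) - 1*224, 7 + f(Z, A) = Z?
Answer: -254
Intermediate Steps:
l(p) = 24 + 2*p² (l(p) = (p² + p²) + 24 = 2*p² + 24 = 24 + 2*p²)
f(Z, A) = -7 + Z
x = 250 (x = (24 + 2*(-15)²) - 1*224 = (24 + 2*225) - 224 = (24 + 450) - 224 = 474 - 224 = 250)
f(3, -7) - x = (-7 + 3) - 1*250 = -4 - 250 = -254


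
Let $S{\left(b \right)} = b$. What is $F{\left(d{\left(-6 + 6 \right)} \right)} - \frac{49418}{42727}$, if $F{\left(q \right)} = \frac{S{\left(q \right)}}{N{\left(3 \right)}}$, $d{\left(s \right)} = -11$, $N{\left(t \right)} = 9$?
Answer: $- \frac{914759}{384543} \approx -2.3788$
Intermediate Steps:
$F{\left(q \right)} = \frac{q}{9}$
$F{\left(d{\left(-6 + 6 \right)} \right)} - \frac{49418}{42727} = \frac{1}{9} \left(-11\right) - \frac{49418}{42727} = - \frac{11}{9} - \frac{49418}{42727} = - \frac{914759}{384543}$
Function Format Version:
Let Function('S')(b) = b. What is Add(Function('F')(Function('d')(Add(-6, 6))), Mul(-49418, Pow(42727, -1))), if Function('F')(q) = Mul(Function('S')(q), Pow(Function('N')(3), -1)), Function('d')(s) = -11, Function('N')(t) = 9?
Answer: Rational(-914759, 384543) ≈ -2.3788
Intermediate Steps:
Function('F')(q) = Mul(Rational(1, 9), q) (Function('F')(q) = Mul(q, Pow(9, -1)) = Mul(q, Rational(1, 9)) = Mul(Rational(1, 9), q))
Add(Function('F')(Function('d')(Add(-6, 6))), Mul(-49418, Pow(42727, -1))) = Add(Mul(Rational(1, 9), -11), Mul(-49418, Pow(42727, -1))) = Add(Rational(-11, 9), Mul(-49418, Rational(1, 42727))) = Add(Rational(-11, 9), Rational(-49418, 42727)) = Rational(-914759, 384543)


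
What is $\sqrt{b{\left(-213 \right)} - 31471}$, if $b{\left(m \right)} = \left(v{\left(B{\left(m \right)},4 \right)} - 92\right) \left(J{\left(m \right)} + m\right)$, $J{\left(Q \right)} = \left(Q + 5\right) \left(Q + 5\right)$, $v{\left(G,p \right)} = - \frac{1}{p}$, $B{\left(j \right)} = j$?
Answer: $\frac{i \sqrt{16011703}}{2} \approx 2000.7 i$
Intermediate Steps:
$J{\left(Q \right)} = \left(5 + Q\right)^{2}$ ($J{\left(Q \right)} = \left(5 + Q\right) \left(5 + Q\right) = \left(5 + Q\right)^{2}$)
$b{\left(m \right)} = - \frac{369 m}{4} - \frac{369 \left(5 + m\right)^{2}}{4}$ ($b{\left(m \right)} = \left(- \frac{1}{4} - 92\right) \left(\left(5 + m\right)^{2} + m\right) = \left(\left(-1\right) \frac{1}{4} - 92\right) \left(m + \left(5 + m\right)^{2}\right) = \left(- \frac{1}{4} - 92\right) \left(m + \left(5 + m\right)^{2}\right) = - \frac{369 \left(m + \left(5 + m\right)^{2}\right)}{4} = - \frac{369 m}{4} - \frac{369 \left(5 + m\right)^{2}}{4}$)
$\sqrt{b{\left(-213 \right)} - 31471} = \sqrt{\left(\left(- \frac{369}{4}\right) \left(-213\right) - \frac{369 \left(5 - 213\right)^{2}}{4}\right) - 31471} = \sqrt{\left(\frac{78597}{4} - \frac{369 \left(-208\right)^{2}}{4}\right) - 31471} = \sqrt{\left(\frac{78597}{4} - 3991104\right) - 31471} = \sqrt{- \frac{15885819}{4} - 31471} = \sqrt{- \frac{16011703}{4}} = \frac{i \sqrt{16011703}}{2}$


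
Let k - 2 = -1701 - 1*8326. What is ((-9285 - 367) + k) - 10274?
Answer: -29951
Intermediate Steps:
k = -10025 (k = 2 + (-1701 - 1*8326) = 2 + (-1701 - 8326) = 2 - 10027 = -10025)
((-9285 - 367) + k) - 10274 = ((-9285 - 367) - 10025) - 10274 = (-9652 - 10025) - 10274 = -19677 - 10274 = -29951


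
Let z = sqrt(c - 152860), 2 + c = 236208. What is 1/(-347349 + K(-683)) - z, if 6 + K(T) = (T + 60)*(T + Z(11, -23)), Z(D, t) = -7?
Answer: 1/82515 - sqrt(83346) ≈ -288.70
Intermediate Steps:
c = 236206 (c = -2 + 236208 = 236206)
K(T) = -6 + (-7 + T)*(60 + T) (K(T) = -6 + (T + 60)*(T - 7) = -6 + (60 + T)*(-7 + T) = -6 + (-7 + T)*(60 + T))
z = sqrt(83346) (z = sqrt(236206 - 152860) = sqrt(83346) ≈ 288.70)
1/(-347349 + K(-683)) - z = 1/(-347349 + (-426 + (-683)**2 + 53*(-683))) - sqrt(83346) = 1/(-347349 + (-426 + 466489 - 36199)) - sqrt(83346) = 1/(-347349 + 429864) - sqrt(83346) = 1/82515 - sqrt(83346)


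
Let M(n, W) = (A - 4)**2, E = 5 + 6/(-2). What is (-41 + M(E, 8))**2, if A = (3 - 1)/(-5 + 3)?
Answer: 256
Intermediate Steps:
A = -1 (A = 2/(-2) = 2*(-1/2) = -1)
E = 2 (E = 5 + 6*(-1/2) = 5 - 3 = 2)
M(n, W) = 25 (M(n, W) = (-1 - 4)**2 = (-5)**2 = 25)
(-41 + M(E, 8))**2 = (-41 + 25)**2 = (-16)**2 = 256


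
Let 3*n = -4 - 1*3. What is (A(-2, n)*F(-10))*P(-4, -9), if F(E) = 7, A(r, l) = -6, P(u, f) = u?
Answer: 168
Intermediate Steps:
n = -7/3 (n = (-4 - 1*3)/3 = (-4 - 3)/3 = (⅓)*(-7) = -7/3 ≈ -2.3333)
(A(-2, n)*F(-10))*P(-4, -9) = -6*7*(-4) = -42*(-4) = 168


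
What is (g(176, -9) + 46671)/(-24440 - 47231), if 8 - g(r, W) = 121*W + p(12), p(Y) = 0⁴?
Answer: -47768/71671 ≈ -0.66649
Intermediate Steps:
p(Y) = 0
g(r, W) = 8 - 121*W (g(r, W) = 8 - (121*W + 0) = 8 - 121*W)
(g(176, -9) + 46671)/(-24440 - 47231) = ((8 - 121*(-9)) + 46671)/(-24440 - 47231) = ((8 + 1089) + 46671)/(-71671) = (1097 + 46671)*(-1/71671) = 47768*(-1/71671) = -47768/71671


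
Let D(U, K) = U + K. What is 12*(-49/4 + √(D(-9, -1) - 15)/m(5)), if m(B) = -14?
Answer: -147 - 30*I/7 ≈ -147.0 - 4.2857*I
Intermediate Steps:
D(U, K) = K + U
12*(-49/4 + √(D(-9, -1) - 15)/m(5)) = 12*(-49/4 + √((-1 - 9) - 15)/(-14)) = 12*(-49*¼ + √(-10 - 15)*(-1/14)) = 12*(-49/4 + √(-25)*(-1/14)) = 12*(-49/4 + (5*I)*(-1/14)) = 12*(-49/4 - 5*I/14) = -147 - 30*I/7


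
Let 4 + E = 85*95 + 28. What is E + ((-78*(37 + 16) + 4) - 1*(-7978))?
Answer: 11947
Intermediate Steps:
E = 8099 (E = -4 + (85*95 + 28) = -4 + (8075 + 28) = -4 + 8103 = 8099)
E + ((-78*(37 + 16) + 4) - 1*(-7978)) = 8099 + ((-78*(37 + 16) + 4) - 1*(-7978)) = 8099 + ((-78*53 + 4) + 7978) = 8099 + ((-4134 + 4) + 7978) = 8099 + (-4130 + 7978) = 8099 + 3848 = 11947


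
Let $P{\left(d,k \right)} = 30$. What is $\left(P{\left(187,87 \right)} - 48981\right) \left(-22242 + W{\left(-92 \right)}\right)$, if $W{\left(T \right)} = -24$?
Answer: $1089942966$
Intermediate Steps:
$\left(P{\left(187,87 \right)} - 48981\right) \left(-22242 + W{\left(-92 \right)}\right) = \left(30 - 48981\right) \left(-22242 - 24\right) = \left(-48951\right) \left(-22266\right) = 1089942966$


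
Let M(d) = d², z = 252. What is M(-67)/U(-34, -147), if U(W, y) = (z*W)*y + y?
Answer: 4489/1259349 ≈ 0.0035645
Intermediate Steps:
U(W, y) = y + 252*W*y (U(W, y) = (252*W)*y + y = 252*W*y + y = y + 252*W*y)
M(-67)/U(-34, -147) = (-67)²/((-147*(1 + 252*(-34)))) = 4489/((-147*(1 - 8568))) = 4489/((-147*(-8567))) = 4489/1259349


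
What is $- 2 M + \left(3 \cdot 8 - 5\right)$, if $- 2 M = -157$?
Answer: $-138$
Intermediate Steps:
$M = \frac{157}{2}$ ($M = \left(- \frac{1}{2}\right) \left(-157\right) = \frac{157}{2} \approx 78.5$)
$- 2 M + \left(3 \cdot 8 - 5\right) = \left(-2\right) \frac{157}{2} + \left(3 \cdot 8 - 5\right) = -157 + \left(24 - 5\right) = -157 + 19 = -138$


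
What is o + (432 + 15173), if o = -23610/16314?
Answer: 42426060/2719 ≈ 15604.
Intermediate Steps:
o = -3935/2719 (o = -23610*1/16314 = -3935/2719 ≈ -1.4472)
o + (432 + 15173) = -3935/2719 + (432 + 15173) = -3935/2719 + 15605 = 42426060/2719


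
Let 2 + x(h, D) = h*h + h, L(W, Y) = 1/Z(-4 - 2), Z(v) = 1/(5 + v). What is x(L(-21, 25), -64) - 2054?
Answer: -2056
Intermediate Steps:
L(W, Y) = -1 (L(W, Y) = 1/(1/(5 + (-4 - 2))) = 1/(1/(5 - 6)) = 1/(1/(-1)) = 1/(-1) = -1)
x(h, D) = -2 + h + h**2 (x(h, D) = -2 + (h*h + h) = -2 + (h**2 + h) = -2 + (h + h**2) = -2 + h + h**2)
x(L(-21, 25), -64) - 2054 = (-2 - 1 + (-1)**2) - 2054 = (-2 - 1 + 1) - 2054 = -2 - 2054 = -2056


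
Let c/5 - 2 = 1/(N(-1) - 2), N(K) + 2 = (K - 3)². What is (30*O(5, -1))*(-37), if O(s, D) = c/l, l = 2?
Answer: -23125/4 ≈ -5781.3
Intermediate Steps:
N(K) = -2 + (-3 + K)² (N(K) = -2 + (K - 3)² = -2 + (-3 + K)²)
c = 125/12 (c = 10 + 5/((-2 + (-3 - 1)²) - 2) = 10 + 5/((-2 + (-4)²) - 2) = 10 + 5/((-2 + 16) - 2) = 10 + 5/(14 - 2) = 10 + 5/12 = 125/12 ≈ 10.417)
O(s, D) = 125/24 (O(s, D) = (125/12)/2 = (125/12)*(½) = 125/24)
(30*O(5, -1))*(-37) = (30*(125/24))*(-37) = (625/4)*(-37) = -23125/4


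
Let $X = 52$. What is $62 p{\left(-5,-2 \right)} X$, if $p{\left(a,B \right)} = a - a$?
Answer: $0$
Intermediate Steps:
$p{\left(a,B \right)} = 0$
$62 p{\left(-5,-2 \right)} X = 62 \cdot 0 \cdot 52 = 0 \cdot 52 = 0$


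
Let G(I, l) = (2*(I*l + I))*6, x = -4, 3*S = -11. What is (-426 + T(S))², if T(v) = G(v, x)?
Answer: 86436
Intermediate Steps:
S = -11/3 (S = (⅓)*(-11) = -11/3 ≈ -3.6667)
G(I, l) = 12*I + 12*I*l (G(I, l) = (2*(I + I*l))*6 = (2*I + 2*I*l)*6 = 12*I + 12*I*l)
T(v) = -36*v (T(v) = 12*v*(1 - 4) = 12*v*(-3) = -36*v)
(-426 + T(S))² = (-426 - 36*(-11/3))² = (-426 + 132)² = (-294)² = 86436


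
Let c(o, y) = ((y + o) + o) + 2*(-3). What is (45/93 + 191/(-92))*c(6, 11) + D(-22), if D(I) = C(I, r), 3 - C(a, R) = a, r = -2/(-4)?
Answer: -5897/2852 ≈ -2.0677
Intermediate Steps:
r = 1/2 (r = -2*(-1/4) = 1/2 ≈ 0.50000)
C(a, R) = 3 - a
D(I) = 3 - I
c(o, y) = -6 + y + 2*o (c(o, y) = ((o + y) + o) - 6 = (y + 2*o) - 6 = -6 + y + 2*o)
(45/93 + 191/(-92))*c(6, 11) + D(-22) = (45/93 + 191/(-92))*(-6 + 11 + 2*6) + (3 - 1*(-22)) = (45*(1/93) + 191*(-1/92))*(-6 + 11 + 12) + (3 + 22) = (15/31 - 191/92)*17 + 25 = -4541/2852*17 + 25 = -77197/2852 + 25 = -5897/2852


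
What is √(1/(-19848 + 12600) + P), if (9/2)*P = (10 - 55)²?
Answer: √1477504347/1812 ≈ 21.213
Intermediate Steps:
P = 450 (P = 2*(10 - 55)²/9 = (2/9)*(-45)² = (2/9)*2025 = 450)
√(1/(-19848 + 12600) + P) = √(1/(-19848 + 12600) + 450) = √(1/(-7248) + 450) = √(-1/7248 + 450) = √(3261599/7248) = √1477504347/1812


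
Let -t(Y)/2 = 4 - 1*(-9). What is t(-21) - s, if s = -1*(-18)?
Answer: -44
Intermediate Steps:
t(Y) = -26 (t(Y) = -2*(4 - 1*(-9)) = -2*(4 + 9) = -2*13 = -26)
s = 18
t(-21) - s = -26 - 1*18 = -26 - 18 = -44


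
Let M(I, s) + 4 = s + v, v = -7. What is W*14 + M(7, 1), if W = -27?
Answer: -388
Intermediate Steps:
M(I, s) = -11 + s (M(I, s) = -4 + (s - 7) = -4 + (-7 + s) = -11 + s)
W*14 + M(7, 1) = -27*14 + (-11 + 1) = -378 - 10 = -388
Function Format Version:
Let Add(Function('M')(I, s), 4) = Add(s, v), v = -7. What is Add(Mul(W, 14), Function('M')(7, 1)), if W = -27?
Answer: -388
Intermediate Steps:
Function('M')(I, s) = Add(-11, s) (Function('M')(I, s) = Add(-4, Add(s, -7)) = Add(-4, Add(-7, s)) = Add(-11, s))
Add(Mul(W, 14), Function('M')(7, 1)) = Add(Mul(-27, 14), Add(-11, 1)) = Add(-378, -10) = -388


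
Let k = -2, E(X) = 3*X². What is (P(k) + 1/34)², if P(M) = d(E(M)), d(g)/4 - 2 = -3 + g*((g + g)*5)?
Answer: 38300447025/1156 ≈ 3.3132e+7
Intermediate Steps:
d(g) = -4 + 40*g² (d(g) = 8 + 4*(-3 + g*((g + g)*5)) = 8 + 4*(-3 + g*((2*g)*5)) = 8 + 4*(-3 + g*(10*g)) = 8 + 4*(-3 + 10*g²) = 8 + (-12 + 40*g²) = -4 + 40*g²)
P(M) = -4 + 360*M⁴ (P(M) = -4 + 40*(3*M²)² = -4 + 40*(9*M⁴) = -4 + 360*M⁴)
(P(k) + 1/34)² = ((-4 + 360*(-2)⁴) + 1/34)² = ((-4 + 360*16) + 1/34)² = ((-4 + 5760) + 1/34)² = (5756 + 1/34)² = (195705/34)² = 38300447025/1156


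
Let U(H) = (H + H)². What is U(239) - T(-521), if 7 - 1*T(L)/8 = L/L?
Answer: 228436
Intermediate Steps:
U(H) = 4*H² (U(H) = (2*H)² = 4*H²)
T(L) = 48 (T(L) = 56 - 8*L/L = 56 - 8*1 = 56 - 8 = 48)
U(239) - T(-521) = 4*239² - 1*48 = 4*57121 - 48 = 228484 - 48 = 228436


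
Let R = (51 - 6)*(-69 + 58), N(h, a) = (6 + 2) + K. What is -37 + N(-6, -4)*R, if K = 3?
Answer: -5482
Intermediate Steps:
N(h, a) = 11 (N(h, a) = (6 + 2) + 3 = 8 + 3 = 11)
R = -495 (R = 45*(-11) = -495)
-37 + N(-6, -4)*R = -37 + 11*(-495) = -37 - 5445 = -5482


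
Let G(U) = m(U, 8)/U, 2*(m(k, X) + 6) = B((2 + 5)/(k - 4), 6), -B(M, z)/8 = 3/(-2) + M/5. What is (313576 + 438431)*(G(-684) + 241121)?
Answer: 35554143222645077/196080 ≈ 1.8132e+11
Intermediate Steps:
B(M, z) = 12 - 8*M/5 (B(M, z) = -8*(3/(-2) + M/5) = -8*(3*(-½) + M*(⅕)) = -8*(-3/2 + M/5) = 12 - 8*M/5)
m(k, X) = -28/(5*(-4 + k)) (m(k, X) = -6 + (12 - 8*(2 + 5)/(5*(k - 4)))/2 = -6 + (12 - 56/(5*(-4 + k)))/2 = -6 + (6 - 28/(5*(-4 + k))) = -28/(5*(-4 + k)))
G(U) = -28/(U*(-20 + 5*U)) (G(U) = (-28/(-20 + 5*U))/U = -28/(U*(-20 + 5*U)))
(313576 + 438431)*(G(-684) + 241121) = (313576 + 438431)*(-28/5/(-684*(-4 - 684)) + 241121) = 752007*(-28/5*(-1/684)/(-688) + 241121) = 752007*(-28/5*(-1/684)*(-1/688) + 241121) = 752007*(-7/588240 + 241121) = 752007*(141837017033/588240) = 35554143222645077/196080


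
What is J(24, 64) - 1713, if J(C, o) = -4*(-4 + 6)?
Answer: -1721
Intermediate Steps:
J(C, o) = -8 (J(C, o) = -4*2 = -8)
J(24, 64) - 1713 = -8 - 1713 = -1721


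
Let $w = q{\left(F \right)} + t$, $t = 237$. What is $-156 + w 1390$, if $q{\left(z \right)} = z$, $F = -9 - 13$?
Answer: $298694$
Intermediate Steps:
$F = -22$
$w = 215$ ($w = -22 + 237 = 215$)
$-156 + w 1390 = -156 + 215 \cdot 1390 = -156 + 298850 = 298694$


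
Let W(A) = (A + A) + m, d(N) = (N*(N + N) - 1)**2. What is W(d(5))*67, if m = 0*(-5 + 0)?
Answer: 321734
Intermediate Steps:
m = 0 (m = 0*(-5) = 0)
d(N) = (-1 + 2*N**2)**2 (d(N) = (N*(2*N) - 1)**2 = (2*N**2 - 1)**2 = (-1 + 2*N**2)**2)
W(A) = 2*A (W(A) = (A + A) + 0 = 2*A + 0 = 2*A)
W(d(5))*67 = (2*(-1 + 2*5**2)**2)*67 = (2*(-1 + 2*25)**2)*67 = (2*(-1 + 50)**2)*67 = (2*49**2)*67 = (2*2401)*67 = 4802*67 = 321734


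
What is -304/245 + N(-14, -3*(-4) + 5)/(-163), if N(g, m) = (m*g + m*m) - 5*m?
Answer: -41222/39935 ≈ -1.0322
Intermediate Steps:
N(g, m) = m² - 5*m + g*m (N(g, m) = (g*m + m²) - 5*m = (m² + g*m) - 5*m = m² - 5*m + g*m)
-304/245 + N(-14, -3*(-4) + 5)/(-163) = -304/245 + ((-3*(-4) + 5)*(-5 - 14 + (-3*(-4) + 5)))/(-163) = -304*1/245 + ((12 + 5)*(-5 - 14 + (12 + 5)))*(-1/163) = -304/245 + (17*(-5 - 14 + 17))*(-1/163) = -304/245 + (17*(-2))*(-1/163) = -304/245 - 34*(-1/163) = -304/245 + 34/163 = -41222/39935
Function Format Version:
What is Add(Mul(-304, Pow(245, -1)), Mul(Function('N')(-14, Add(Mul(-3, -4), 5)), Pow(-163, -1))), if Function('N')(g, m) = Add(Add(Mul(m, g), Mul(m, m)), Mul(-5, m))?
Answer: Rational(-41222, 39935) ≈ -1.0322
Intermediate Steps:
Function('N')(g, m) = Add(Pow(m, 2), Mul(-5, m), Mul(g, m)) (Function('N')(g, m) = Add(Add(Mul(g, m), Pow(m, 2)), Mul(-5, m)) = Add(Add(Pow(m, 2), Mul(g, m)), Mul(-5, m)) = Add(Pow(m, 2), Mul(-5, m), Mul(g, m)))
Add(Mul(-304, Pow(245, -1)), Mul(Function('N')(-14, Add(Mul(-3, -4), 5)), Pow(-163, -1))) = Add(Mul(-304, Pow(245, -1)), Mul(Mul(Add(Mul(-3, -4), 5), Add(-5, -14, Add(Mul(-3, -4), 5))), Pow(-163, -1))) = Add(Mul(-304, Rational(1, 245)), Mul(Mul(Add(12, 5), Add(-5, -14, Add(12, 5))), Rational(-1, 163))) = Add(Rational(-304, 245), Mul(Mul(17, Add(-5, -14, 17)), Rational(-1, 163))) = Add(Rational(-304, 245), Mul(Mul(17, -2), Rational(-1, 163))) = Add(Rational(-304, 245), Mul(-34, Rational(-1, 163))) = Add(Rational(-304, 245), Rational(34, 163)) = Rational(-41222, 39935)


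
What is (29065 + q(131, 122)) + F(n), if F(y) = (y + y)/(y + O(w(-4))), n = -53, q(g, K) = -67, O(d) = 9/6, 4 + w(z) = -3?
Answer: 2987006/103 ≈ 29000.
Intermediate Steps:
w(z) = -7 (w(z) = -4 - 3 = -7)
O(d) = 3/2 (O(d) = 9*(1/6) = 3/2)
F(y) = 2*y/(3/2 + y) (F(y) = (y + y)/(y + 3/2) = (2*y)/(3/2 + y) = 2*y/(3/2 + y))
(29065 + q(131, 122)) + F(n) = (29065 - 67) + 4*(-53)/(3 + 2*(-53)) = 28998 + 4*(-53)/(3 - 106) = 28998 + 4*(-53)/(-103) = 28998 + 4*(-53)*(-1/103) = 28998 + 212/103 = 2987006/103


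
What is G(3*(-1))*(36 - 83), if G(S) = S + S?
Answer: 282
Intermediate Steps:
G(S) = 2*S
G(3*(-1))*(36 - 83) = (2*(3*(-1)))*(36 - 83) = (2*(-3))*(-47) = -6*(-47) = 282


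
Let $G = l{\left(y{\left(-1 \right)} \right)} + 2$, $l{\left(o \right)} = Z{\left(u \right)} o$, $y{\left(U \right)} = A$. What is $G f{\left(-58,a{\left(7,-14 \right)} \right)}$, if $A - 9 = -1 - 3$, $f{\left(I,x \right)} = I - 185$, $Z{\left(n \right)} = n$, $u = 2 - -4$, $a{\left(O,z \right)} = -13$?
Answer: $-7776$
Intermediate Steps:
$u = 6$ ($u = 2 + 4 = 6$)
$f{\left(I,x \right)} = -185 + I$
$A = 5$ ($A = 9 - 4 = 5$)
$y{\left(U \right)} = 5$
$l{\left(o \right)} = 6 o$
$G = 32$ ($G = 6 \cdot 5 + 2 = 30 + 2 = 32$)
$G f{\left(-58,a{\left(7,-14 \right)} \right)} = 32 \left(-185 - 58\right) = 32 \left(-243\right) = -7776$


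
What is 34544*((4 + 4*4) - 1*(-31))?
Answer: 1761744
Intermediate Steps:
34544*((4 + 4*4) - 1*(-31)) = 34544*((4 + 16) + 31) = 34544*(20 + 31) = 34544*51 = 1761744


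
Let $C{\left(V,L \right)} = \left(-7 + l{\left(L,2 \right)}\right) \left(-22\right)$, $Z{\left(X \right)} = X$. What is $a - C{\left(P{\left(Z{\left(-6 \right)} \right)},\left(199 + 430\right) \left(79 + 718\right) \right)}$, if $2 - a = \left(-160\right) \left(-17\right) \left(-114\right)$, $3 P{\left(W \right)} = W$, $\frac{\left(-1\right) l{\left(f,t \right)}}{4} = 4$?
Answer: $309576$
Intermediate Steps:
$l{\left(f,t \right)} = -16$ ($l{\left(f,t \right)} = \left(-4\right) 4 = -16$)
$P{\left(W \right)} = \frac{W}{3}$
$C{\left(V,L \right)} = 506$ ($C{\left(V,L \right)} = \left(-7 - 16\right) \left(-22\right) = \left(-23\right) \left(-22\right) = 506$)
$a = 310082$ ($a = 2 - \left(-160\right) \left(-17\right) \left(-114\right) = 2 - 2720 \left(-114\right) = 2 - -310080 = 2 + 310080 = 310082$)
$a - C{\left(P{\left(Z{\left(-6 \right)} \right)},\left(199 + 430\right) \left(79 + 718\right) \right)} = 310082 - 506 = 309576$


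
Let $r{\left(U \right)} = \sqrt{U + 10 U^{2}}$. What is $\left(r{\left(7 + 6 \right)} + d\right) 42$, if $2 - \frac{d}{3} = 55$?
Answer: $-6678 + 42 \sqrt{1703} \approx -4944.8$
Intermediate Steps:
$d = -159$ ($d = 6 - 165 = -159$)
$\left(r{\left(7 + 6 \right)} + d\right) 42 = \left(\sqrt{\left(7 + 6\right) \left(1 + 10 \left(7 + 6\right)\right)} - 159\right) 42 = \left(\sqrt{13 \left(1 + 10 \cdot 13\right)} - 159\right) 42 = \left(\sqrt{13 \left(1 + 130\right)} - 159\right) 42 = \left(\sqrt{13 \cdot 131} - 159\right) 42 = \left(\sqrt{1703} - 159\right) 42 = \left(-159 + \sqrt{1703}\right) 42 = -6678 + 42 \sqrt{1703}$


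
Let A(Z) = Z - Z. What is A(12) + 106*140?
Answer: 14840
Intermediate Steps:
A(Z) = 0
A(12) + 106*140 = 0 + 106*140 = 0 + 14840 = 14840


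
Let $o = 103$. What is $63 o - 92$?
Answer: $6397$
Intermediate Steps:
$63 o - 92 = 63 \cdot 103 - 92 = 6489 - 92 = 6397$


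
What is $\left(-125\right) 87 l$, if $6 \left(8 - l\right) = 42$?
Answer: $-10875$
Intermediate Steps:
$l = 1$ ($l = 8 - 7 = 1$)
$\left(-125\right) 87 l = \left(-125\right) 87 \cdot 1 = \left(-10875\right) 1 = -10875$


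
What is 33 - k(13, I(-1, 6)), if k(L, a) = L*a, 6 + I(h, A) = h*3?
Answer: 150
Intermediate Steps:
I(h, A) = -6 + 3*h (I(h, A) = -6 + h*3 = -6 + 3*h)
33 - k(13, I(-1, 6)) = 33 - 13*(-6 + 3*(-1)) = 33 - 13*(-6 - 3) = 33 - 13*(-9) = 33 - 1*(-117) = 33 + 117 = 150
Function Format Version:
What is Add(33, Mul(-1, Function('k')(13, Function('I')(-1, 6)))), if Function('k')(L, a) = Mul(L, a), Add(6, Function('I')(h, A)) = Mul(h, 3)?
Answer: 150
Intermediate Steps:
Function('I')(h, A) = Add(-6, Mul(3, h)) (Function('I')(h, A) = Add(-6, Mul(h, 3)) = Add(-6, Mul(3, h)))
Add(33, Mul(-1, Function('k')(13, Function('I')(-1, 6)))) = Add(33, Mul(-1, Mul(13, Add(-6, Mul(3, -1))))) = Add(33, Mul(-1, Mul(13, Add(-6, -3)))) = Add(33, Mul(-1, Mul(13, -9))) = Add(33, Mul(-1, -117)) = Add(33, 117) = 150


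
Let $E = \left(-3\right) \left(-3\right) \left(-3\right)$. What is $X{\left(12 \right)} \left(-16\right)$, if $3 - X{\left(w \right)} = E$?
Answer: $-480$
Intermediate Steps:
$E = -27$ ($E = 9 \left(-3\right) = -27$)
$X{\left(w \right)} = 30$ ($X{\left(w \right)} = 3 - -27 = 3 + 27 = 30$)
$X{\left(12 \right)} \left(-16\right) = 30 \left(-16\right) = -480$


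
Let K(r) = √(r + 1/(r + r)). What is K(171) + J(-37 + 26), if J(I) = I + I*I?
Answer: 110 + √2222354/114 ≈ 123.08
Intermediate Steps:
J(I) = I + I²
K(r) = √(r + 1/(2*r))
K(171) + J(-37 + 26) = √(2/171 + 4*171)/2 + (-37 + 26)*(1 + (-37 + 26)) = √(2*(1/171) + 684)/2 - 11*(1 - 11) = √(2/171 + 684)/2 - 11*(-10) = √(116966/171)/2 + 110 = (√2222354/57)/2 + 110 = √2222354/114 + 110 = 110 + √2222354/114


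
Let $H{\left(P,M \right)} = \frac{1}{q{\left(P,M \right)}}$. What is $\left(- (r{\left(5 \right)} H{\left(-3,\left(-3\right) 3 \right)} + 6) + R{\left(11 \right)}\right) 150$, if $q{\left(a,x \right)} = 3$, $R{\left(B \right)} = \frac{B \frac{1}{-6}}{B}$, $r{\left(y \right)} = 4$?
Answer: $-1125$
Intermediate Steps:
$R{\left(B \right)} = - \frac{1}{6}$ ($R{\left(B \right)} = \frac{B \left(- \frac{1}{6}\right)}{B} = \frac{\left(- \frac{1}{6}\right) B}{B} = - \frac{1}{6}$)
$H{\left(P,M \right)} = \frac{1}{3}$
$\left(- (r{\left(5 \right)} H{\left(-3,\left(-3\right) 3 \right)} + 6) + R{\left(11 \right)}\right) 150 = \left(- (4 \cdot \frac{1}{3} + 6) - \frac{1}{6}\right) 150 = \left(- (\frac{4}{3} + 6) - \frac{1}{6}\right) 150 = \left(\left(-1\right) \frac{22}{3} - \frac{1}{6}\right) 150 = \left(- \frac{22}{3} - \frac{1}{6}\right) 150 = \left(- \frac{15}{2}\right) 150 = -1125$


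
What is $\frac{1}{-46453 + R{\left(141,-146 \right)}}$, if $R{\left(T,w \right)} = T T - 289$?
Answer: $- \frac{1}{26861} \approx -3.7229 \cdot 10^{-5}$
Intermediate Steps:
$R{\left(T,w \right)} = -289 + T^{2}$ ($R{\left(T,w \right)} = T^{2} - 289 = -289 + T^{2}$)
$\frac{1}{-46453 + R{\left(141,-146 \right)}} = \frac{1}{-46453 - \left(289 - 141^{2}\right)} = \frac{1}{-46453 + \left(-289 + 19881\right)} = \frac{1}{-46453 + 19592} = \frac{1}{-26861} = - \frac{1}{26861}$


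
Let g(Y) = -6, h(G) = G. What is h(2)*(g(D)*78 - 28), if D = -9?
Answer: -992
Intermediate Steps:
h(2)*(g(D)*78 - 28) = 2*(-6*78 - 28) = 2*(-468 - 28) = 2*(-496) = -992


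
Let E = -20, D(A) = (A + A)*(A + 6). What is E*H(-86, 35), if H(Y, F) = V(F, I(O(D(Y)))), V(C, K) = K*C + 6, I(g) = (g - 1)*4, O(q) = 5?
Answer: -11320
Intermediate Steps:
D(A) = 2*A*(6 + A) (D(A) = (2*A)*(6 + A) = 2*A*(6 + A))
I(g) = -4 + 4*g (I(g) = (-1 + g)*4 = -4 + 4*g)
V(C, K) = 6 + C*K (V(C, K) = C*K + 6 = 6 + C*K)
H(Y, F) = 6 + 16*F (H(Y, F) = 6 + F*(-4 + 4*5) = 6 + F*(-4 + 20) = 6 + F*16 = 6 + 16*F)
E*H(-86, 35) = -20*(6 + 16*35) = -20*(6 + 560) = -20*566 = -11320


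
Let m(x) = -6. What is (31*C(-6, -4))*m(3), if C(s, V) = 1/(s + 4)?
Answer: 93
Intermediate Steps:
C(s, V) = 1/(4 + s)
(31*C(-6, -4))*m(3) = (31/(4 - 6))*(-6) = (31/(-2))*(-6) = (31*(-1/2))*(-6) = -31/2*(-6) = 93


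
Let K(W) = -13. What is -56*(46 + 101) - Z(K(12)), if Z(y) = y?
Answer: -8219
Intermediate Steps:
-56*(46 + 101) - Z(K(12)) = -56*(46 + 101) - 1*(-13) = -56*147 + 13 = -8232 + 13 = -8219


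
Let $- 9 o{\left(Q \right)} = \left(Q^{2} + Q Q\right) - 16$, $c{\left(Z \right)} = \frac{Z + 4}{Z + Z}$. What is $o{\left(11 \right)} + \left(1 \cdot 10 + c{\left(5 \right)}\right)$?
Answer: $- \frac{1279}{90} \approx -14.211$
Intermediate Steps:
$c{\left(Z \right)} = \frac{4 + Z}{2 Z}$
$o{\left(Q \right)} = \frac{16}{9} - \frac{2 Q^{2}}{9}$ ($o{\left(Q \right)} = - \frac{\left(Q^{2} + Q Q\right) - 16}{9} = - \frac{\left(Q^{2} + Q^{2}\right) - 16}{9} = - \frac{2 Q^{2} - 16}{9} = - \frac{-16 + 2 Q^{2}}{9} = \frac{16}{9} - \frac{2 Q^{2}}{9}$)
$o{\left(11 \right)} + \left(1 \cdot 10 + c{\left(5 \right)}\right) = \left(\frac{16}{9} - \frac{2 \cdot 11^{2}}{9}\right) + \left(1 \cdot 10 + \frac{4 + 5}{2 \cdot 5}\right) = \left(\frac{16}{9} - \frac{242}{9}\right) + \left(10 + \frac{1}{2} \cdot \frac{1}{5} \cdot 9\right) = \left(\frac{16}{9} - \frac{242}{9}\right) + \left(10 + \frac{9}{10}\right) = - \frac{226}{9} + \frac{109}{10} = - \frac{1279}{90}$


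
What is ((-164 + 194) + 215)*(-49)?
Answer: -12005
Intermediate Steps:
((-164 + 194) + 215)*(-49) = (30 + 215)*(-49) = 245*(-49) = -12005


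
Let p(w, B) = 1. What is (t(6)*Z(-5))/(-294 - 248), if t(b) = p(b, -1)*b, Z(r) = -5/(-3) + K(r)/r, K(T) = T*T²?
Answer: -80/271 ≈ -0.29520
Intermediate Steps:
K(T) = T³
Z(r) = 5/3 + r² (Z(r) = -5/(-3) + r³/r = -5*(-⅓) + r² = 5/3 + r²)
t(b) = b (t(b) = 1*b = b)
(t(6)*Z(-5))/(-294 - 248) = (6*(5/3 + (-5)²))/(-294 - 248) = (6*(5/3 + 25))/(-542) = -3*80/(271*3) = -1/542*160 = -80/271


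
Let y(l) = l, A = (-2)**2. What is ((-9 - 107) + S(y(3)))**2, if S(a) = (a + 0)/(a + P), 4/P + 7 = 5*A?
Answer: 24492601/1849 ≈ 13246.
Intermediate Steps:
A = 4
P = 4/13 (P = 4/(-7 + 5*4) = 4/(-7 + 20) = 4/13 ≈ 0.30769)
S(a) = a/(4/13 + a) (S(a) = (a + 0)/(a + 4/13) = a/(4/13 + a))
((-9 - 107) + S(y(3)))**2 = ((-9 - 107) + 13*3/(4 + 13*3))**2 = (-116 + 13*3/(4 + 39))**2 = (-116 + 13*3/43)**2 = (-116 + 13*3*(1/43))**2 = (-116 + 39/43)**2 = (-4949/43)**2 = 24492601/1849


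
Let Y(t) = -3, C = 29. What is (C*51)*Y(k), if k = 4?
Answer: -4437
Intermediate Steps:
(C*51)*Y(k) = (29*51)*(-3) = 1479*(-3) = -4437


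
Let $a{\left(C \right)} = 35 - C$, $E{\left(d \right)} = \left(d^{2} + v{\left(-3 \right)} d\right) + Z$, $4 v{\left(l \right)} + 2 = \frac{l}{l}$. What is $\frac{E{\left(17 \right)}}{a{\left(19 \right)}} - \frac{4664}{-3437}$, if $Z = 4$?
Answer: $\frac{4268231}{219968} \approx 19.404$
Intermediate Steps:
$v{\left(l \right)} = - \frac{1}{4}$ ($v{\left(l \right)} = - \frac{1}{2} + \frac{l \frac{1}{l}}{4} = - \frac{1}{2} + \frac{1}{4} \cdot 1 = - \frac{1}{2} + \frac{1}{4} = - \frac{1}{4}$)
$E{\left(d \right)} = 4 + d^{2} - \frac{d}{4}$ ($E{\left(d \right)} = \left(d^{2} - \frac{d}{4}\right) + 4 = 4 + d^{2} - \frac{d}{4}$)
$\frac{E{\left(17 \right)}}{a{\left(19 \right)}} - \frac{4664}{-3437} = \frac{4 + 17^{2} - \frac{17}{4}}{35 - 19} - \frac{4664}{-3437} = \frac{4 + 289 - \frac{17}{4}}{35 - 19} - - \frac{4664}{3437} = \frac{1155}{4 \cdot 16} + \frac{4664}{3437} = \frac{1155}{4} \cdot \frac{1}{16} + \frac{4664}{3437} = \frac{1155}{64} + \frac{4664}{3437} = \frac{4268231}{219968}$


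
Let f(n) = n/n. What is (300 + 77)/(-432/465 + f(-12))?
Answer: 58435/11 ≈ 5312.3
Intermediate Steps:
f(n) = 1
(300 + 77)/(-432/465 + f(-12)) = (300 + 77)/(-432/465 + 1) = 377/(-432*1/465 + 1) = 377/(-144/155 + 1) = 377/(11/155) = 377*(155/11) = 58435/11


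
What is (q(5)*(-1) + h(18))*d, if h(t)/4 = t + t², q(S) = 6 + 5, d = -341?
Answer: -462737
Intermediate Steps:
q(S) = 11
h(t) = 4*t + 4*t² (h(t) = 4*(t + t²) = 4*t + 4*t²)
(q(5)*(-1) + h(18))*d = (11*(-1) + 4*18*(1 + 18))*(-341) = (-11 + 4*18*19)*(-341) = (-11 + 1368)*(-341) = 1357*(-341) = -462737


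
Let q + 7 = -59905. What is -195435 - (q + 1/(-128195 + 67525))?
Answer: -8222180409/60670 ≈ -1.3552e+5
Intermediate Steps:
q = -59912 (q = -7 - 59905 = -59912)
-195435 - (q + 1/(-128195 + 67525)) = -195435 - (-59912 + 1/(-128195 + 67525)) = -195435 - (-59912 + 1/(-60670)) = -195435 - (-59912 - 1/60670) = -195435 - 1*(-3634861041/60670) = -195435 + 3634861041/60670 = -8222180409/60670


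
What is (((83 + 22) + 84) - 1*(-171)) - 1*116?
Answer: 244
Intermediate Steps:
(((83 + 22) + 84) - 1*(-171)) - 1*116 = ((105 + 84) + 171) - 116 = (189 + 171) - 116 = 360 - 116 = 244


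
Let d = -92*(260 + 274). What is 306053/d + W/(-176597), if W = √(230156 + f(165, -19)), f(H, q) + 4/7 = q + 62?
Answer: -306053/49128 - √11279723/1236179 ≈ -6.2324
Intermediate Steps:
f(H, q) = 430/7 + q (f(H, q) = -4/7 + (q + 62) = -4/7 + (62 + q) = 430/7 + q)
W = √11279723/7 (W = √(230156 + (430/7 - 19)) = √(230156 + 297/7) = √(1611389/7) = √11279723/7 ≈ 479.79)
d = -49128 (d = -92*534 = -49128)
306053/d + W/(-176597) = 306053/(-49128) + (√11279723/7)/(-176597) = 306053*(-1/49128) + (√11279723/7)*(-1/176597) = -306053/49128 - √11279723/1236179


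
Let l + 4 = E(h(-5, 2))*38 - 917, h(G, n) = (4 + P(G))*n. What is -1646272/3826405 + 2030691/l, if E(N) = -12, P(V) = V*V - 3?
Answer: -89339231177/60562755 ≈ -1475.2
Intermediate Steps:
P(V) = -3 + V² (P(V) = V² - 3 = -3 + V²)
h(G, n) = n*(1 + G²) (h(G, n) = (4 + (-3 + G²))*n = (1 + G²)*n = n*(1 + G²))
l = -1377 (l = -4 + (-12*38 - 917) = -4 + (-456 - 917) = -4 - 1373 = -1377)
-1646272/3826405 + 2030691/l = -1646272/3826405 + 2030691/(-1377) = -1646272*1/3826405 + 2030691*(-1/1377) = -56768/131945 - 676897/459 = -89339231177/60562755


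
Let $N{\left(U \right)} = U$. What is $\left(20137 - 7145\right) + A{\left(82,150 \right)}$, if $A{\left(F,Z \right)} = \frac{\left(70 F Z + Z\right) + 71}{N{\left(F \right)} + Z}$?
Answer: $\frac{3875365}{232} \approx 16704.0$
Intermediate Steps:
$A{\left(F,Z \right)} = \frac{71 + Z + 70 F Z}{F + Z}$ ($A{\left(F,Z \right)} = \frac{\left(70 F Z + Z\right) + 71}{F + Z} = \frac{\left(Z + 70 F Z\right) + 71}{F + Z} = \frac{71 + Z + 70 F Z}{F + Z}$)
$\left(20137 - 7145\right) + A{\left(82,150 \right)} = \left(20137 - 7145\right) + \frac{71 + 150 + 70 \cdot 82 \cdot 150}{82 + 150} = 12992 + \frac{71 + 150 + 861000}{232} = 12992 + \frac{1}{232} \cdot 861221 = 12992 + \frac{861221}{232} = \frac{3875365}{232}$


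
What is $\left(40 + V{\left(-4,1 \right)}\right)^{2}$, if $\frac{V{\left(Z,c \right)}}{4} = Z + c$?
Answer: $784$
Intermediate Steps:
$V{\left(Z,c \right)} = 4 Z + 4 c$ ($V{\left(Z,c \right)} = 4 \left(Z + c\right) = 4 Z + 4 c$)
$\left(40 + V{\left(-4,1 \right)}\right)^{2} = \left(40 + \left(4 \left(-4\right) + 4 \cdot 1\right)\right)^{2} = \left(40 + \left(-16 + 4\right)\right)^{2} = \left(40 - 12\right)^{2} = 28^{2} = 784$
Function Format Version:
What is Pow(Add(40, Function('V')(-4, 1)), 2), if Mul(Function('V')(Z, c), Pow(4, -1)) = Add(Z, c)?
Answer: 784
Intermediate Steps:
Function('V')(Z, c) = Add(Mul(4, Z), Mul(4, c)) (Function('V')(Z, c) = Mul(4, Add(Z, c)) = Add(Mul(4, Z), Mul(4, c)))
Pow(Add(40, Function('V')(-4, 1)), 2) = Pow(Add(40, Add(Mul(4, -4), Mul(4, 1))), 2) = Pow(Add(40, Add(-16, 4)), 2) = Pow(Add(40, -12), 2) = Pow(28, 2) = 784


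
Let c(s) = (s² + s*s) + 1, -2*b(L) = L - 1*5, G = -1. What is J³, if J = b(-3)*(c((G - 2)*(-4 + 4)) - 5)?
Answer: -4096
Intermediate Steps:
b(L) = 5/2 - L/2 (b(L) = -(L - 1*5)/2 = -(L - 5)/2 = -(-5 + L)/2 = 5/2 - L/2)
c(s) = 1 + 2*s² (c(s) = (s² + s²) + 1 = 2*s² + 1 = 1 + 2*s²)
J = -16 (J = (5/2 - ½*(-3))*((1 + 2*((-1 - 2)*(-4 + 4))²) - 5) = (5/2 + 3/2)*((1 + 2*(-3*0)²) - 5) = 4*((1 + 2*0²) - 5) = 4*((1 + 2*0) - 5) = 4*((1 + 0) - 5) = 4*(1 - 5) = 4*(-4) = -16)
J³ = (-16)³ = -4096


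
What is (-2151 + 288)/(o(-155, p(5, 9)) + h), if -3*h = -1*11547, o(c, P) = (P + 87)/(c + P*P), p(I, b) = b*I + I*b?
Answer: -4933845/10193494 ≈ -0.48402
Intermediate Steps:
p(I, b) = 2*I*b (p(I, b) = I*b + I*b = 2*I*b)
o(c, P) = (87 + P)/(c + P²)
h = 3849 (h = -(-1)*11547/3 = -⅓*(-11547) = 3849)
(-2151 + 288)/(o(-155, p(5, 9)) + h) = (-2151 + 288)/((87 + 2*5*9)/(-155 + (2*5*9)²) + 3849) = -1863/((87 + 90)/(-155 + 90²) + 3849) = -1863/(177/(-155 + 8100) + 3849) = -1863/(177/7945 + 3849) = -1863/30580482/7945 = -1863*7945/30580482 = -4933845/10193494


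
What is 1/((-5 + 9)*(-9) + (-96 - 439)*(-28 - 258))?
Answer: 1/152974 ≈ 6.5371e-6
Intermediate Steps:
1/((-5 + 9)*(-9) + (-96 - 439)*(-28 - 258)) = 1/(4*(-9) - 535*(-286)) = 1/(-36 + 153010) = 1/152974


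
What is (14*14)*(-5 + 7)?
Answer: 392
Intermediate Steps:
(14*14)*(-5 + 7) = 196*2 = 392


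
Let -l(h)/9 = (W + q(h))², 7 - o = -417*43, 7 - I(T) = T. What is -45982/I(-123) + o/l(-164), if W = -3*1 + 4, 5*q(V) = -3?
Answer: -14988463/1170 ≈ -12811.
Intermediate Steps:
q(V) = -⅗ (q(V) = (⅕)*(-3) = -⅗)
I(T) = 7 - T
W = 1 (W = -3 + 4 = 1)
o = 17938 (o = 7 - (-417)*43 = 7 - 1*(-17931) = 7 + 17931 = 17938)
l(h) = -36/25 (l(h) = -9*(1 - ⅗)² = -9*(⅖)² = -9*4/25 = -36/25)
-45982/I(-123) + o/l(-164) = -45982/(7 - 1*(-123)) + 17938/(-36/25) = -45982/(7 + 123) + 17938*(-25/36) = -45982/130 - 224225/18 = -45982*1/130 - 224225/18 = -22991/65 - 224225/18 = -14988463/1170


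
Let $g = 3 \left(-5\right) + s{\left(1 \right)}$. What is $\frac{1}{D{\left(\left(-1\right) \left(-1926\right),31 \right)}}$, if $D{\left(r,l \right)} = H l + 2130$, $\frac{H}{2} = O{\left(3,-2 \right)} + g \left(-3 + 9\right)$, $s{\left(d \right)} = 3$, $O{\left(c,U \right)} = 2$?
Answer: $- \frac{1}{2210} \approx -0.00045249$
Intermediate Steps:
$g = -12$ ($g = 3 \left(-5\right) + 3 = -15 + 3 = -12$)
$H = -140$ ($H = 2 \left(2 - 12 \left(-3 + 9\right)\right) = 2 \left(2 - 72\right) = 2 \left(-70\right) = -140$)
$D{\left(r,l \right)} = 2130 - 140 l$ ($D{\left(r,l \right)} = - 140 l + 2130 = 2130 - 140 l$)
$\frac{1}{D{\left(\left(-1\right) \left(-1926\right),31 \right)}} = \frac{1}{2130 - 4340} = \frac{1}{-2210} = - \frac{1}{2210}$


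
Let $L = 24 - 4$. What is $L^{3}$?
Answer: $8000$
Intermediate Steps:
$L = 20$ ($L = 24 - 4 = 20$)
$L^{3} = 20^{3} = 8000$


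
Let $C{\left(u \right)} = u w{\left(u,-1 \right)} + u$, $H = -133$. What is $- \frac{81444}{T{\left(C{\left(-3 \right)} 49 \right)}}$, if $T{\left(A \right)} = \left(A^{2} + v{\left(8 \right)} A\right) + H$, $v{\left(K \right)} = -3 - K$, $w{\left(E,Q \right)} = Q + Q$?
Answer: $- \frac{81444}{19859} \approx -4.1011$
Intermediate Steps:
$w{\left(E,Q \right)} = 2 Q$
$C{\left(u \right)} = - u$ ($C{\left(u \right)} = u 2 \left(-1\right) + u = u \left(-2\right) + u = - 2 u + u = - u$)
$T{\left(A \right)} = -133 + A^{2} - 11 A$ ($T{\left(A \right)} = \left(A^{2} + \left(-3 - 8\right) A\right) - 133 = \left(A^{2} - 11 A\right) - 133 = -133 + A^{2} - 11 A$)
$- \frac{81444}{T{\left(C{\left(-3 \right)} 49 \right)}} = - \frac{81444}{-133 + \left(\left(-1\right) \left(-3\right) 49\right)^{2} - 11 \left(-1\right) \left(-3\right) 49} = - \frac{81444}{-133 + \left(3 \cdot 49\right)^{2} - 11 \cdot 3 \cdot 49} = - \frac{81444}{-133 + 147^{2} - 1617} = - \frac{81444}{-133 + 21609 - 1617} = - \frac{81444}{19859}$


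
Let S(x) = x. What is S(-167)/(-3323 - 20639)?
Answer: 167/23962 ≈ 0.0069694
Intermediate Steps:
S(-167)/(-3323 - 20639) = -167/(-3323 - 20639) = -167/(-23962) = -167*(-1/23962) = 167/23962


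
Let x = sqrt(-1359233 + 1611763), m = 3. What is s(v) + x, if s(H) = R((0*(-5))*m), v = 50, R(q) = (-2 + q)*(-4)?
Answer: 8 + sqrt(252530) ≈ 510.52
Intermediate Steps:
R(q) = 8 - 4*q
s(H) = 8 (s(H) = 8 - 4*0*(-5)*3 = 8 - 0*3 = 8 - 4*0 = 8 + 0 = 8)
x = sqrt(252530) ≈ 502.52
s(v) + x = 8 + sqrt(252530)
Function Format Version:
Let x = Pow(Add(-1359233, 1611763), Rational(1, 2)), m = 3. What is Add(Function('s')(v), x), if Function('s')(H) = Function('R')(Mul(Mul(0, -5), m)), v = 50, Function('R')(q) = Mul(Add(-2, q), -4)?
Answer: Add(8, Pow(252530, Rational(1, 2))) ≈ 510.52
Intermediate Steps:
Function('R')(q) = Add(8, Mul(-4, q))
Function('s')(H) = 8 (Function('s')(H) = Add(8, Mul(-4, Mul(Mul(0, -5), 3))) = Add(8, Mul(-4, Mul(0, 3))) = Add(8, Mul(-4, 0)) = Add(8, 0) = 8)
x = Pow(252530, Rational(1, 2)) ≈ 502.52
Add(Function('s')(v), x) = Add(8, Pow(252530, Rational(1, 2)))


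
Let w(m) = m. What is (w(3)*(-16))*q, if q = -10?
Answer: 480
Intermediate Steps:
(w(3)*(-16))*q = (3*(-16))*(-10) = -48*(-10) = 480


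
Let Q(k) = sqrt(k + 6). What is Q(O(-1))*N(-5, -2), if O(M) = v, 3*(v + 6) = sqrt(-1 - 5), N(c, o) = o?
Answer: -2*2**(1/4)*3**(3/4)*sqrt(I)/3 ≈ -1.2779 - 1.2779*I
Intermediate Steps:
v = -6 + I*sqrt(6)/3 (v = -6 + sqrt(-1 - 5)/3 = -6 + sqrt(-6)/3 = -6 + (I*sqrt(6))/3 = -6 + I*sqrt(6)/3 ≈ -6.0 + 0.8165*I)
O(M) = -6 + I*sqrt(6)/3
Q(k) = sqrt(6 + k)
Q(O(-1))*N(-5, -2) = sqrt(6 + (-6 + I*sqrt(6)/3))*(-2) = sqrt(I*sqrt(6)/3)*(-2) = (2**(1/4)*3**(3/4)*sqrt(I)/3)*(-2) = -2*2**(1/4)*3**(3/4)*sqrt(I)/3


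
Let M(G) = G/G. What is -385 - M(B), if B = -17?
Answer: -386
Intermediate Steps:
M(G) = 1
-385 - M(B) = -385 - 1*1 = -385 - 1 = -386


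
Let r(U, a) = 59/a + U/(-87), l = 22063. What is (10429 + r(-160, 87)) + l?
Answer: 942341/29 ≈ 32495.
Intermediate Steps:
r(U, a) = 59/a - U/87 (r(U, a) = 59/a + U*(-1/87) = 59/a - U/87)
(10429 + r(-160, 87)) + l = (10429 + (59/87 - 1/87*(-160))) + 22063 = (10429 + (59*(1/87) + 160/87)) + 22063 = (10429 + (59/87 + 160/87)) + 22063 = (10429 + 73/29) + 22063 = 302514/29 + 22063 = 942341/29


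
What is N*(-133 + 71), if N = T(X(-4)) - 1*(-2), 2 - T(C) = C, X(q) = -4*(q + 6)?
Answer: -744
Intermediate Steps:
X(q) = -24 - 4*q (X(q) = -4*(6 + q) = -24 - 4*q)
T(C) = 2 - C
N = 12 (N = (2 - (-24 - 4*(-4))) - 1*(-2) = (2 - (-24 + 16)) + 2 = (2 - 1*(-8)) + 2 = (2 + 8) + 2 = 10 + 2 = 12)
N*(-133 + 71) = 12*(-133 + 71) = 12*(-62) = -744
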